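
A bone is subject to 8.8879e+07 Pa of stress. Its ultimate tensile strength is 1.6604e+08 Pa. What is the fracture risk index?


FRI = applied / ultimate
FRI = 8.8879e+07 / 1.6604e+08
FRI = 0.5353


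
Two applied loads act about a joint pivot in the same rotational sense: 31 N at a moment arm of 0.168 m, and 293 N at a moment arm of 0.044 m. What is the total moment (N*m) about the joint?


M = F1 * d1 + F2 * d2
M = 31 * 0.168 + 293 * 0.044
M = 5.2080 + 12.8920
M = 18.1000


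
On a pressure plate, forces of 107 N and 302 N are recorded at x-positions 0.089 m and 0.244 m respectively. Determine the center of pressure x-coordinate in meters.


COP_x = (F1*x1 + F2*x2) / (F1 + F2)
COP_x = (107*0.089 + 302*0.244) / (107 + 302)
Numerator = 83.2110
Denominator = 409
COP_x = 0.2034


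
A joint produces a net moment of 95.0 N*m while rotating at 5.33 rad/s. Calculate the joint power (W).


P = M * omega
P = 95.0 * 5.33
P = 506.3500


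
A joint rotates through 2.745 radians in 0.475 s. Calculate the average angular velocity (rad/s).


omega = delta_theta / delta_t
omega = 2.745 / 0.475
omega = 5.7789


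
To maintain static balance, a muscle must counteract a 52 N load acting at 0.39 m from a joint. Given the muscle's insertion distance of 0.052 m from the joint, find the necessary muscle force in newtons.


F_muscle = W * d_load / d_muscle
F_muscle = 52 * 0.39 / 0.052
Numerator = 20.2800
F_muscle = 390.0000


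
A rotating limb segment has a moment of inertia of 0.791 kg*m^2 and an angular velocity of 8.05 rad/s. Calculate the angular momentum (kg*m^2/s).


L = I * omega
L = 0.791 * 8.05
L = 6.3676


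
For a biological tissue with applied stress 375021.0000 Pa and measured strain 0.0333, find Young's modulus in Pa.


E = stress / strain
E = 375021.0000 / 0.0333
E = 1.1262e+07


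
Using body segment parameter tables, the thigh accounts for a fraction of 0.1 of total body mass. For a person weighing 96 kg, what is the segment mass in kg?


m_segment = body_mass * fraction
m_segment = 96 * 0.1
m_segment = 9.6000


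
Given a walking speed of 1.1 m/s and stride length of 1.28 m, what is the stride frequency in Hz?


f = v / stride_length
f = 1.1 / 1.28
f = 0.8594


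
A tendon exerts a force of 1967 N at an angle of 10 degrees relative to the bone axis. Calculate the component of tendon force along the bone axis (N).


F_eff = F_tendon * cos(theta)
theta = 10 deg = 0.1745 rad
cos(theta) = 0.9848
F_eff = 1967 * 0.9848
F_eff = 1937.1169


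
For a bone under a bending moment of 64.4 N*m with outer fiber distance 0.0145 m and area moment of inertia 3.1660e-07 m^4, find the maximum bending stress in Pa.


sigma = M * c / I
sigma = 64.4 * 0.0145 / 3.1660e-07
M * c = 0.9338
sigma = 2.9495e+06


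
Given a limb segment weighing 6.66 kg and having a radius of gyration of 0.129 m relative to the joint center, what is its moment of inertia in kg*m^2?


I = m * k^2
I = 6.66 * 0.129^2
k^2 = 0.0166
I = 0.1108


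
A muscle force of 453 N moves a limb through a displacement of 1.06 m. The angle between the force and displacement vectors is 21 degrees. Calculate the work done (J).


W = F * d * cos(theta)
theta = 21 deg = 0.3665 rad
cos(theta) = 0.9336
W = 453 * 1.06 * 0.9336
W = 448.2866


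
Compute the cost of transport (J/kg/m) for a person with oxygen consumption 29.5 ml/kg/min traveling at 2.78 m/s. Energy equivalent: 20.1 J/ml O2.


Power per kg = VO2 * 20.1 / 60
Power per kg = 29.5 * 20.1 / 60 = 9.8825 W/kg
Cost = power_per_kg / speed
Cost = 9.8825 / 2.78
Cost = 3.5549


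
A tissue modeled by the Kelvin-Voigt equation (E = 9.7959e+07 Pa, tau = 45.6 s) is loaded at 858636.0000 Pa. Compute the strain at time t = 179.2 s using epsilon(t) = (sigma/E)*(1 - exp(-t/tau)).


epsilon(t) = (sigma/E) * (1 - exp(-t/tau))
sigma/E = 858636.0000 / 9.7959e+07 = 0.0088
exp(-t/tau) = exp(-179.2 / 45.6) = 0.0196
epsilon = 0.0088 * (1 - 0.0196)
epsilon = 0.0086


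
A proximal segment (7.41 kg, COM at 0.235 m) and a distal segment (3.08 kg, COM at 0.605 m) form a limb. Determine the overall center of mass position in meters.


COM = (m1*x1 + m2*x2) / (m1 + m2)
COM = (7.41*0.235 + 3.08*0.605) / (7.41 + 3.08)
Numerator = 3.6048
Denominator = 10.4900
COM = 0.3436


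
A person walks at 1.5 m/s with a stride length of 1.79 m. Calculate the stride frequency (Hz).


f = v / stride_length
f = 1.5 / 1.79
f = 0.8380


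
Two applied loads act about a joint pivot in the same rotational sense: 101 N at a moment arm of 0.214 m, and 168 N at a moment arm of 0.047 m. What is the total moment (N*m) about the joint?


M = F1 * d1 + F2 * d2
M = 101 * 0.214 + 168 * 0.047
M = 21.6140 + 7.8960
M = 29.5100


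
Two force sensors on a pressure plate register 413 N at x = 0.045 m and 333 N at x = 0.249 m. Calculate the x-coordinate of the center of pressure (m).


COP_x = (F1*x1 + F2*x2) / (F1 + F2)
COP_x = (413*0.045 + 333*0.249) / (413 + 333)
Numerator = 101.5020
Denominator = 746
COP_x = 0.1361


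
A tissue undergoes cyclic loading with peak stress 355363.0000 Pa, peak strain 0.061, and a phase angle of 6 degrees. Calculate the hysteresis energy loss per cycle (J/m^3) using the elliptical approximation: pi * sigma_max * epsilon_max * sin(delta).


E_loss = pi * sigma_max * epsilon_max * sin(delta)
delta = 6 deg = 0.1047 rad
sin(delta) = 0.1045
E_loss = pi * 355363.0000 * 0.061 * 0.1045
E_loss = 7118.4671


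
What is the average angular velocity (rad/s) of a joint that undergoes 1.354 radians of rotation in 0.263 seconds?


omega = delta_theta / delta_t
omega = 1.354 / 0.263
omega = 5.1483


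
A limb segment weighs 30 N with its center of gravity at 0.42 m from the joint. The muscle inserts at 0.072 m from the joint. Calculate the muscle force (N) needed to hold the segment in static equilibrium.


F_muscle = W * d_load / d_muscle
F_muscle = 30 * 0.42 / 0.072
Numerator = 12.6000
F_muscle = 175.0000


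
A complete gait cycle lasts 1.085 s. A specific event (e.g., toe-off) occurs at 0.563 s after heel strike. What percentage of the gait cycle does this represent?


pct = (event_time / cycle_time) * 100
pct = (0.563 / 1.085) * 100
ratio = 0.5189
pct = 51.8894


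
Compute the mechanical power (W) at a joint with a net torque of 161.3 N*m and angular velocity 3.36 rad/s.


P = M * omega
P = 161.3 * 3.36
P = 541.9680


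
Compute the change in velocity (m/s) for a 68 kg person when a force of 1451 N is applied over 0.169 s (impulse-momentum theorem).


J = F * dt = 1451 * 0.169 = 245.2190 N*s
delta_v = J / m
delta_v = 245.2190 / 68
delta_v = 3.6062


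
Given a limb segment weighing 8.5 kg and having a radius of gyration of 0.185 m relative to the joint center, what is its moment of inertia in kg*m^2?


I = m * k^2
I = 8.5 * 0.185^2
k^2 = 0.0342
I = 0.2909


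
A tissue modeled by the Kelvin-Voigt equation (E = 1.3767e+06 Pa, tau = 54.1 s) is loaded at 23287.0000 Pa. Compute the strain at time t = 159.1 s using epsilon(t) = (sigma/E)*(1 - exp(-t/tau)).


epsilon(t) = (sigma/E) * (1 - exp(-t/tau))
sigma/E = 23287.0000 / 1.3767e+06 = 0.0169
exp(-t/tau) = exp(-159.1 / 54.1) = 0.0528
epsilon = 0.0169 * (1 - 0.0528)
epsilon = 0.0160


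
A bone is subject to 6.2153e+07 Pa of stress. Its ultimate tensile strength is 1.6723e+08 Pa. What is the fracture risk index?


FRI = applied / ultimate
FRI = 6.2153e+07 / 1.6723e+08
FRI = 0.3717


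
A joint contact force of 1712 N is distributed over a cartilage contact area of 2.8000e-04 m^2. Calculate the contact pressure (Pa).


P = F / A
P = 1712 / 2.8000e-04
P = 6.1143e+06


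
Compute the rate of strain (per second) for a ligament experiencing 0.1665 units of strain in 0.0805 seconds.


strain_rate = delta_strain / delta_t
strain_rate = 0.1665 / 0.0805
strain_rate = 2.0683


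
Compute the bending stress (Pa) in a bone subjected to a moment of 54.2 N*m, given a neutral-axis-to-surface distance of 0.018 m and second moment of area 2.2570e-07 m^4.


sigma = M * c / I
sigma = 54.2 * 0.018 / 2.2570e-07
M * c = 0.9756
sigma = 4.3226e+06


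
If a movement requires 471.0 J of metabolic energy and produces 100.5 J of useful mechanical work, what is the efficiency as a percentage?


eta = (W_mech / E_meta) * 100
eta = (100.5 / 471.0) * 100
ratio = 0.2134
eta = 21.3376


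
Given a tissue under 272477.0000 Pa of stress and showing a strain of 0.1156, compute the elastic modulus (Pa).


E = stress / strain
E = 272477.0000 / 0.1156
E = 2.3571e+06


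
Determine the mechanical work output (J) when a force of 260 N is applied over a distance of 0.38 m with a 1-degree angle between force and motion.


W = F * d * cos(theta)
theta = 1 deg = 0.0175 rad
cos(theta) = 0.9998
W = 260 * 0.38 * 0.9998
W = 98.7850


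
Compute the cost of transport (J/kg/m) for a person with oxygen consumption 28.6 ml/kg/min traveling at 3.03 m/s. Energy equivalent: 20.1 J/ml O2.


Power per kg = VO2 * 20.1 / 60
Power per kg = 28.6 * 20.1 / 60 = 9.5810 W/kg
Cost = power_per_kg / speed
Cost = 9.5810 / 3.03
Cost = 3.1620


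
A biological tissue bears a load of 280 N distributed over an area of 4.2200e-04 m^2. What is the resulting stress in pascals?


stress = F / A
stress = 280 / 4.2200e-04
stress = 663507.1090


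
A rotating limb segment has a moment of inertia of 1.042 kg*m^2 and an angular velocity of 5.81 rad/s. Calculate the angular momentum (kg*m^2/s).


L = I * omega
L = 1.042 * 5.81
L = 6.0540


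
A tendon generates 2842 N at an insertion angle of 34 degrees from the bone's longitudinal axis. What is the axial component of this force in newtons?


F_eff = F_tendon * cos(theta)
theta = 34 deg = 0.5934 rad
cos(theta) = 0.8290
F_eff = 2842 * 0.8290
F_eff = 2356.1248


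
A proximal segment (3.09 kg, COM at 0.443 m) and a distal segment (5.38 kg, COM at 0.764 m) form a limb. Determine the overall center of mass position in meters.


COM = (m1*x1 + m2*x2) / (m1 + m2)
COM = (3.09*0.443 + 5.38*0.764) / (3.09 + 5.38)
Numerator = 5.4792
Denominator = 8.4700
COM = 0.6469


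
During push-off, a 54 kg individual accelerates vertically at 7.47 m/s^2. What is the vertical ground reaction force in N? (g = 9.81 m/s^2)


GRF = m * (g + a)
GRF = 54 * (9.81 + 7.47)
GRF = 54 * 17.2800
GRF = 933.1200


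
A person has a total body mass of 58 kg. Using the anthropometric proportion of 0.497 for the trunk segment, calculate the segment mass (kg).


m_segment = body_mass * fraction
m_segment = 58 * 0.497
m_segment = 28.8260


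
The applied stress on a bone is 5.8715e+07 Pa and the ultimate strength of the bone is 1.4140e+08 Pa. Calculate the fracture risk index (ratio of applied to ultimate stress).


FRI = applied / ultimate
FRI = 5.8715e+07 / 1.4140e+08
FRI = 0.4152


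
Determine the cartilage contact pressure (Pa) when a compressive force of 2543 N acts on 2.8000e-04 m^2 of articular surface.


P = F / A
P = 2543 / 2.8000e-04
P = 9.0821e+06


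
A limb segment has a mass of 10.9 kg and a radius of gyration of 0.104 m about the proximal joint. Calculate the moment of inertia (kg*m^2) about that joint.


I = m * k^2
I = 10.9 * 0.104^2
k^2 = 0.0108
I = 0.1179


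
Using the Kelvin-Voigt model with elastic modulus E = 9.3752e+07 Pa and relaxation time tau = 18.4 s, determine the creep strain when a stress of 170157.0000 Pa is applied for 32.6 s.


epsilon(t) = (sigma/E) * (1 - exp(-t/tau))
sigma/E = 170157.0000 / 9.3752e+07 = 0.0018
exp(-t/tau) = exp(-32.6 / 18.4) = 0.1700
epsilon = 0.0018 * (1 - 0.1700)
epsilon = 0.0015


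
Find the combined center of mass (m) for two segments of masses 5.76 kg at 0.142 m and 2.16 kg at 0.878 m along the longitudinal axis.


COM = (m1*x1 + m2*x2) / (m1 + m2)
COM = (5.76*0.142 + 2.16*0.878) / (5.76 + 2.16)
Numerator = 2.7144
Denominator = 7.9200
COM = 0.3427


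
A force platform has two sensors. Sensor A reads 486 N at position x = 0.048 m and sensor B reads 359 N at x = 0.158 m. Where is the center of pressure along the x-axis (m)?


COP_x = (F1*x1 + F2*x2) / (F1 + F2)
COP_x = (486*0.048 + 359*0.158) / (486 + 359)
Numerator = 80.0500
Denominator = 845
COP_x = 0.0947


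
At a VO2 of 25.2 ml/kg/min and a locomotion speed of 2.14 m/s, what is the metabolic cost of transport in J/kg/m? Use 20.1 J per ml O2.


Power per kg = VO2 * 20.1 / 60
Power per kg = 25.2 * 20.1 / 60 = 8.4420 W/kg
Cost = power_per_kg / speed
Cost = 8.4420 / 2.14
Cost = 3.9449


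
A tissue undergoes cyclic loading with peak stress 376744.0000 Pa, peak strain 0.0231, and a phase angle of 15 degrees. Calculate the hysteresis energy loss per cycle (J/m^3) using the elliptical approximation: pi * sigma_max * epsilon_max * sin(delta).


E_loss = pi * sigma_max * epsilon_max * sin(delta)
delta = 15 deg = 0.2618 rad
sin(delta) = 0.2588
E_loss = pi * 376744.0000 * 0.0231 * 0.2588
E_loss = 7076.2705


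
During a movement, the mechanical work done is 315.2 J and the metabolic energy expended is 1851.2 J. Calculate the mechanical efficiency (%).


eta = (W_mech / E_meta) * 100
eta = (315.2 / 1851.2) * 100
ratio = 0.1703
eta = 17.0268


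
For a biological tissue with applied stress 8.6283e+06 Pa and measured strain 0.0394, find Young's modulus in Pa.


E = stress / strain
E = 8.6283e+06 / 0.0394
E = 2.1899e+08


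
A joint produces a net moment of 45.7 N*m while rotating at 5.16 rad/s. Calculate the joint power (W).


P = M * omega
P = 45.7 * 5.16
P = 235.8120


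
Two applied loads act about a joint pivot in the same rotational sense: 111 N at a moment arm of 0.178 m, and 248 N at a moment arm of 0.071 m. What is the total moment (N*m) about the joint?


M = F1 * d1 + F2 * d2
M = 111 * 0.178 + 248 * 0.071
M = 19.7580 + 17.6080
M = 37.3660


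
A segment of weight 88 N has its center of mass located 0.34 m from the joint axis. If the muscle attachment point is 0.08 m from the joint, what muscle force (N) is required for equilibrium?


F_muscle = W * d_load / d_muscle
F_muscle = 88 * 0.34 / 0.08
Numerator = 29.9200
F_muscle = 374.0000


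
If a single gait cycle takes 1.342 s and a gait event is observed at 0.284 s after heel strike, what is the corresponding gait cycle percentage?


pct = (event_time / cycle_time) * 100
pct = (0.284 / 1.342) * 100
ratio = 0.2116
pct = 21.1624


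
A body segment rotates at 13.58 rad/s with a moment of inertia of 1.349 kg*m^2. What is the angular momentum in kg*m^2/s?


L = I * omega
L = 1.349 * 13.58
L = 18.3194


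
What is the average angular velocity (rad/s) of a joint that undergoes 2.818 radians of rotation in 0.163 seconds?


omega = delta_theta / delta_t
omega = 2.818 / 0.163
omega = 17.2883


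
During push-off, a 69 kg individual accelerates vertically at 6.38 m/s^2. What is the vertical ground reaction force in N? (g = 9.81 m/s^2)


GRF = m * (g + a)
GRF = 69 * (9.81 + 6.38)
GRF = 69 * 16.1900
GRF = 1117.1100


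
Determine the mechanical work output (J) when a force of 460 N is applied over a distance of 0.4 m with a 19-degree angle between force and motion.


W = F * d * cos(theta)
theta = 19 deg = 0.3316 rad
cos(theta) = 0.9455
W = 460 * 0.4 * 0.9455
W = 173.9754


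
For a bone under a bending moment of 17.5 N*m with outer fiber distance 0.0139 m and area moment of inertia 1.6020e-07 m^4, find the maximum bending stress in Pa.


sigma = M * c / I
sigma = 17.5 * 0.0139 / 1.6020e-07
M * c = 0.2432
sigma = 1.5184e+06


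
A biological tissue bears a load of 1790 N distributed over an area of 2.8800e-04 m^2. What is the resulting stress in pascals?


stress = F / A
stress = 1790 / 2.8800e-04
stress = 6.2153e+06


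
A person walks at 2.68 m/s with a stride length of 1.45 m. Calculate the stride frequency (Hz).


f = v / stride_length
f = 2.68 / 1.45
f = 1.8483


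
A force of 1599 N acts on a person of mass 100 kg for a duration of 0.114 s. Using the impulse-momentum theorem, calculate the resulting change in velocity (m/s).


J = F * dt = 1599 * 0.114 = 182.2860 N*s
delta_v = J / m
delta_v = 182.2860 / 100
delta_v = 1.8229


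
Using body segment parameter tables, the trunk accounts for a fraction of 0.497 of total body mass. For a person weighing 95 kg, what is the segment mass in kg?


m_segment = body_mass * fraction
m_segment = 95 * 0.497
m_segment = 47.2150


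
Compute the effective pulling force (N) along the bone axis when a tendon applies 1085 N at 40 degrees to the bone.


F_eff = F_tendon * cos(theta)
theta = 40 deg = 0.6981 rad
cos(theta) = 0.7660
F_eff = 1085 * 0.7660
F_eff = 831.1582


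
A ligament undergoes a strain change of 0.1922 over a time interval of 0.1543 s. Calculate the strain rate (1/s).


strain_rate = delta_strain / delta_t
strain_rate = 0.1922 / 0.1543
strain_rate = 1.2456


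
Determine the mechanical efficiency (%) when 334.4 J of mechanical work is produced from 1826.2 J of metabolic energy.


eta = (W_mech / E_meta) * 100
eta = (334.4 / 1826.2) * 100
ratio = 0.1831
eta = 18.3112


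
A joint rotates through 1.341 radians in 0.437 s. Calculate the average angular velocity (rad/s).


omega = delta_theta / delta_t
omega = 1.341 / 0.437
omega = 3.0686


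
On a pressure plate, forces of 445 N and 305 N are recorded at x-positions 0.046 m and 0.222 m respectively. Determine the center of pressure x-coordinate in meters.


COP_x = (F1*x1 + F2*x2) / (F1 + F2)
COP_x = (445*0.046 + 305*0.222) / (445 + 305)
Numerator = 88.1800
Denominator = 750
COP_x = 0.1176


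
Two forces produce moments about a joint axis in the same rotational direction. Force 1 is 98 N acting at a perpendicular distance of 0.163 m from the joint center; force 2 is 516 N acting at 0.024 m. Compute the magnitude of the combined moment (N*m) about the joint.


M = F1 * d1 + F2 * d2
M = 98 * 0.163 + 516 * 0.024
M = 15.9740 + 12.3840
M = 28.3580


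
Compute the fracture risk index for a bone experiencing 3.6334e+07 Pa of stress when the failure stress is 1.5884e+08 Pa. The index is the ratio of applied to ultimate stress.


FRI = applied / ultimate
FRI = 3.6334e+07 / 1.5884e+08
FRI = 0.2287


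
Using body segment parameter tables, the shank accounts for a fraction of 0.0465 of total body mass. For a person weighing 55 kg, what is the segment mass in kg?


m_segment = body_mass * fraction
m_segment = 55 * 0.0465
m_segment = 2.5575


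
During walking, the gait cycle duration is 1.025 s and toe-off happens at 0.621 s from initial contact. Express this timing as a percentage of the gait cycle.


pct = (event_time / cycle_time) * 100
pct = (0.621 / 1.025) * 100
ratio = 0.6059
pct = 60.5854


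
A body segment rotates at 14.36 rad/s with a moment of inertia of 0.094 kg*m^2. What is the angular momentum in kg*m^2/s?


L = I * omega
L = 0.094 * 14.36
L = 1.3498


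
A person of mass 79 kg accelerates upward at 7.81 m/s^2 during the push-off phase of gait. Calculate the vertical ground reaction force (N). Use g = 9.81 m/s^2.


GRF = m * (g + a)
GRF = 79 * (9.81 + 7.81)
GRF = 79 * 17.6200
GRF = 1391.9800


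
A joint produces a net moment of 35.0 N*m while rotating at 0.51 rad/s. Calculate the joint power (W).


P = M * omega
P = 35.0 * 0.51
P = 17.8500


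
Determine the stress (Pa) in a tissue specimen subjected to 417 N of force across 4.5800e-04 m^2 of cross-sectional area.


stress = F / A
stress = 417 / 4.5800e-04
stress = 910480.3493


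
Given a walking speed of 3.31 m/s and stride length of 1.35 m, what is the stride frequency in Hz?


f = v / stride_length
f = 3.31 / 1.35
f = 2.4519


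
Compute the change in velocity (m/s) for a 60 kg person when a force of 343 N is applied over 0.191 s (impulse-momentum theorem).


J = F * dt = 343 * 0.191 = 65.5130 N*s
delta_v = J / m
delta_v = 65.5130 / 60
delta_v = 1.0919


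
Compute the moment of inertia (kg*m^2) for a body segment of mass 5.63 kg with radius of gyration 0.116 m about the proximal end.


I = m * k^2
I = 5.63 * 0.116^2
k^2 = 0.0135
I = 0.0758


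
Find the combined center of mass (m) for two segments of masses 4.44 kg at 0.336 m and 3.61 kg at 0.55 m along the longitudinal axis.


COM = (m1*x1 + m2*x2) / (m1 + m2)
COM = (4.44*0.336 + 3.61*0.55) / (4.44 + 3.61)
Numerator = 3.4773
Denominator = 8.0500
COM = 0.4320


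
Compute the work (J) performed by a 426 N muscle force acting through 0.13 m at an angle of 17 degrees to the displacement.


W = F * d * cos(theta)
theta = 17 deg = 0.2967 rad
cos(theta) = 0.9563
W = 426 * 0.13 * 0.9563
W = 52.9602


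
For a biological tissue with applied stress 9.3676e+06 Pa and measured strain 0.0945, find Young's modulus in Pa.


E = stress / strain
E = 9.3676e+06 / 0.0945
E = 9.9128e+07


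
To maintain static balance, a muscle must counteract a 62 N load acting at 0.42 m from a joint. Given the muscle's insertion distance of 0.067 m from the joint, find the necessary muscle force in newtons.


F_muscle = W * d_load / d_muscle
F_muscle = 62 * 0.42 / 0.067
Numerator = 26.0400
F_muscle = 388.6567


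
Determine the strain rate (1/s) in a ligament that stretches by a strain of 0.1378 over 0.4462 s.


strain_rate = delta_strain / delta_t
strain_rate = 0.1378 / 0.4462
strain_rate = 0.3088


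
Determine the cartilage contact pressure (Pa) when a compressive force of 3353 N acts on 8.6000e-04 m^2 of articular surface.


P = F / A
P = 3353 / 8.6000e-04
P = 3.8988e+06


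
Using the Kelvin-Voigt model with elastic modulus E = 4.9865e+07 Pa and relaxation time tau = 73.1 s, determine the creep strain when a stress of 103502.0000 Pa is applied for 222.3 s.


epsilon(t) = (sigma/E) * (1 - exp(-t/tau))
sigma/E = 103502.0000 / 4.9865e+07 = 0.0021
exp(-t/tau) = exp(-222.3 / 73.1) = 0.0478
epsilon = 0.0021 * (1 - 0.0478)
epsilon = 0.0020


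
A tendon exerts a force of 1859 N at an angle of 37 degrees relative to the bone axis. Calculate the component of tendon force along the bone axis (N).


F_eff = F_tendon * cos(theta)
theta = 37 deg = 0.6458 rad
cos(theta) = 0.7986
F_eff = 1859 * 0.7986
F_eff = 1484.6634


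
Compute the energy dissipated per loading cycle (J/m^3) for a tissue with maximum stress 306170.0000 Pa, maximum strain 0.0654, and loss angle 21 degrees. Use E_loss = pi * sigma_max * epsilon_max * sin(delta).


E_loss = pi * sigma_max * epsilon_max * sin(delta)
delta = 21 deg = 0.3665 rad
sin(delta) = 0.3584
E_loss = pi * 306170.0000 * 0.0654 * 0.3584
E_loss = 22543.4000


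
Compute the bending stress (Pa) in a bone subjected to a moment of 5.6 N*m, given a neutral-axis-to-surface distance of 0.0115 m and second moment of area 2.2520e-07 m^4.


sigma = M * c / I
sigma = 5.6 * 0.0115 / 2.2520e-07
M * c = 0.0644
sigma = 285968.0284


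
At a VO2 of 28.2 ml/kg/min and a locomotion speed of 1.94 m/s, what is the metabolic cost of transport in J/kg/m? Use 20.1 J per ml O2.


Power per kg = VO2 * 20.1 / 60
Power per kg = 28.2 * 20.1 / 60 = 9.4470 W/kg
Cost = power_per_kg / speed
Cost = 9.4470 / 1.94
Cost = 4.8696


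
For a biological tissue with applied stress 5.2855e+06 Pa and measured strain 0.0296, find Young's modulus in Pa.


E = stress / strain
E = 5.2855e+06 / 0.0296
E = 1.7856e+08


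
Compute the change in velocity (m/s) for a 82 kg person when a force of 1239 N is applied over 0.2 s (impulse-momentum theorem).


J = F * dt = 1239 * 0.2 = 247.8000 N*s
delta_v = J / m
delta_v = 247.8000 / 82
delta_v = 3.0220


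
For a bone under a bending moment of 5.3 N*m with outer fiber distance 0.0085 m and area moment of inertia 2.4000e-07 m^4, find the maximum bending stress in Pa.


sigma = M * c / I
sigma = 5.3 * 0.0085 / 2.4000e-07
M * c = 0.0450
sigma = 187708.3333


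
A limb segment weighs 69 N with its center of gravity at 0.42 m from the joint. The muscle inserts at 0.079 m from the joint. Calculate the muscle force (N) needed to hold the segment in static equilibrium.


F_muscle = W * d_load / d_muscle
F_muscle = 69 * 0.42 / 0.079
Numerator = 28.9800
F_muscle = 366.8354


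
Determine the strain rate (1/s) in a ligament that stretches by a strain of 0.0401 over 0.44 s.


strain_rate = delta_strain / delta_t
strain_rate = 0.0401 / 0.44
strain_rate = 0.0911


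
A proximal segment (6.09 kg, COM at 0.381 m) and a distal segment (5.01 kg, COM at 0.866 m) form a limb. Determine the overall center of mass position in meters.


COM = (m1*x1 + m2*x2) / (m1 + m2)
COM = (6.09*0.381 + 5.01*0.866) / (6.09 + 5.01)
Numerator = 6.6589
Denominator = 11.1000
COM = 0.5999


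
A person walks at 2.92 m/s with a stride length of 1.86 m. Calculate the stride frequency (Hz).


f = v / stride_length
f = 2.92 / 1.86
f = 1.5699


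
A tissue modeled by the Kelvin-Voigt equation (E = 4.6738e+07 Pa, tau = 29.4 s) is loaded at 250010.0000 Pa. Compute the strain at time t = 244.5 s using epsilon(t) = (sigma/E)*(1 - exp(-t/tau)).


epsilon(t) = (sigma/E) * (1 - exp(-t/tau))
sigma/E = 250010.0000 / 4.6738e+07 = 0.0053
exp(-t/tau) = exp(-244.5 / 29.4) = 2.4449e-04
epsilon = 0.0053 * (1 - 2.4449e-04)
epsilon = 0.0053


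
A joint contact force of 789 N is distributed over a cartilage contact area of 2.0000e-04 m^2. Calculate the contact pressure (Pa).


P = F / A
P = 789 / 2.0000e-04
P = 3.9450e+06


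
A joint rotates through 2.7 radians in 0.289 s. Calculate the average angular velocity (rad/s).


omega = delta_theta / delta_t
omega = 2.7 / 0.289
omega = 9.3426


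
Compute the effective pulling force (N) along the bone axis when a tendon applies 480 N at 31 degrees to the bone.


F_eff = F_tendon * cos(theta)
theta = 31 deg = 0.5411 rad
cos(theta) = 0.8572
F_eff = 480 * 0.8572
F_eff = 411.4403


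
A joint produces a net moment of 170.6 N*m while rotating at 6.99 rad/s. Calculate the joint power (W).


P = M * omega
P = 170.6 * 6.99
P = 1192.4940


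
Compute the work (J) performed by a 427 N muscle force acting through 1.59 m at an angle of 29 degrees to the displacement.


W = F * d * cos(theta)
theta = 29 deg = 0.5061 rad
cos(theta) = 0.8746
W = 427 * 1.59 * 0.8746
W = 593.8056


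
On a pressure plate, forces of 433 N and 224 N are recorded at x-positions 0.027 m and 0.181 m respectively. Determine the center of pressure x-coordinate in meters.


COP_x = (F1*x1 + F2*x2) / (F1 + F2)
COP_x = (433*0.027 + 224*0.181) / (433 + 224)
Numerator = 52.2350
Denominator = 657
COP_x = 0.0795


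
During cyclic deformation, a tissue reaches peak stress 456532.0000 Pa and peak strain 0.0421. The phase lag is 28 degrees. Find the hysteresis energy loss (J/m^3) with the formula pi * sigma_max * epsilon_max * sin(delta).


E_loss = pi * sigma_max * epsilon_max * sin(delta)
delta = 28 deg = 0.4887 rad
sin(delta) = 0.4695
E_loss = pi * 456532.0000 * 0.0421 * 0.4695
E_loss = 28347.3512


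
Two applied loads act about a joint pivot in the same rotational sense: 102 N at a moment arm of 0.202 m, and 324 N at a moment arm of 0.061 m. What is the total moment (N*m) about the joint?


M = F1 * d1 + F2 * d2
M = 102 * 0.202 + 324 * 0.061
M = 20.6040 + 19.7640
M = 40.3680


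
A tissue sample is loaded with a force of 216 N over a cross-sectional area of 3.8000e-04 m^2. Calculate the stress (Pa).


stress = F / A
stress = 216 / 3.8000e-04
stress = 568421.0526


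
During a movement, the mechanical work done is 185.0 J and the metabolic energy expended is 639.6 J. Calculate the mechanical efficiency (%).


eta = (W_mech / E_meta) * 100
eta = (185.0 / 639.6) * 100
ratio = 0.2892
eta = 28.9243


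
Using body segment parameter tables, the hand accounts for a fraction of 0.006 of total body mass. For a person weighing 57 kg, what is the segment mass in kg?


m_segment = body_mass * fraction
m_segment = 57 * 0.006
m_segment = 0.3420


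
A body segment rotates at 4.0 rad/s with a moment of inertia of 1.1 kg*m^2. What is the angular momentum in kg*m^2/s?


L = I * omega
L = 1.1 * 4.0
L = 4.4000


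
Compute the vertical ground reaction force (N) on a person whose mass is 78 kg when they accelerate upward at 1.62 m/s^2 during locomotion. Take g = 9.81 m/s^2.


GRF = m * (g + a)
GRF = 78 * (9.81 + 1.62)
GRF = 78 * 11.4300
GRF = 891.5400


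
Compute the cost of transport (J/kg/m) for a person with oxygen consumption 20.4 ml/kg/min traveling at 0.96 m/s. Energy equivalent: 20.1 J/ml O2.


Power per kg = VO2 * 20.1 / 60
Power per kg = 20.4 * 20.1 / 60 = 6.8340 W/kg
Cost = power_per_kg / speed
Cost = 6.8340 / 0.96
Cost = 7.1188


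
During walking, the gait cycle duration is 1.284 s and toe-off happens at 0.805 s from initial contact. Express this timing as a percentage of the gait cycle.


pct = (event_time / cycle_time) * 100
pct = (0.805 / 1.284) * 100
ratio = 0.6269
pct = 62.6947


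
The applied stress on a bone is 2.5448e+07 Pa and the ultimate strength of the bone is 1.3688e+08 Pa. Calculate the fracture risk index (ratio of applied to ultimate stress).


FRI = applied / ultimate
FRI = 2.5448e+07 / 1.3688e+08
FRI = 0.1859


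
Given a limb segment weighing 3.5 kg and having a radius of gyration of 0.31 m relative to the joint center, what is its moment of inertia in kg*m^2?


I = m * k^2
I = 3.5 * 0.31^2
k^2 = 0.0961
I = 0.3363


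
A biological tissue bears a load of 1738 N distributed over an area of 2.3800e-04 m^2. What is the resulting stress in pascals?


stress = F / A
stress = 1738 / 2.3800e-04
stress = 7.3025e+06


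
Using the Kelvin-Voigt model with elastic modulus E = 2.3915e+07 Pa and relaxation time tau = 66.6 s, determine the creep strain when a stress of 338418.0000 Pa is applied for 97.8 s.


epsilon(t) = (sigma/E) * (1 - exp(-t/tau))
sigma/E = 338418.0000 / 2.3915e+07 = 0.0142
exp(-t/tau) = exp(-97.8 / 66.6) = 0.2303
epsilon = 0.0142 * (1 - 0.2303)
epsilon = 0.0109


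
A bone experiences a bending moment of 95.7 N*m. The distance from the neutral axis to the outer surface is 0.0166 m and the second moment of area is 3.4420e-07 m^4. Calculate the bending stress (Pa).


sigma = M * c / I
sigma = 95.7 * 0.0166 / 3.4420e-07
M * c = 1.5886
sigma = 4.6154e+06


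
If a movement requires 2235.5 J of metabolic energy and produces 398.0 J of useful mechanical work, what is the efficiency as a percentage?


eta = (W_mech / E_meta) * 100
eta = (398.0 / 2235.5) * 100
ratio = 0.1780
eta = 17.8036


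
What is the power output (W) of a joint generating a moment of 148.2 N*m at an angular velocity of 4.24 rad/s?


P = M * omega
P = 148.2 * 4.24
P = 628.3680


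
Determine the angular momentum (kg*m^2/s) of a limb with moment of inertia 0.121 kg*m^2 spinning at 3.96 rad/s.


L = I * omega
L = 0.121 * 3.96
L = 0.4792


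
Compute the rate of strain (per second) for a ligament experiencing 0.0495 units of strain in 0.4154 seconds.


strain_rate = delta_strain / delta_t
strain_rate = 0.0495 / 0.4154
strain_rate = 0.1192


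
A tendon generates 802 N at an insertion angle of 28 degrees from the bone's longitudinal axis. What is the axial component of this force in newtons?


F_eff = F_tendon * cos(theta)
theta = 28 deg = 0.4887 rad
cos(theta) = 0.8829
F_eff = 802 * 0.8829
F_eff = 708.1240


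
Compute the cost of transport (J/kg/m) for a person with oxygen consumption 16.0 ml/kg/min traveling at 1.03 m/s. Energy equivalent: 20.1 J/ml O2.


Power per kg = VO2 * 20.1 / 60
Power per kg = 16.0 * 20.1 / 60 = 5.3600 W/kg
Cost = power_per_kg / speed
Cost = 5.3600 / 1.03
Cost = 5.2039


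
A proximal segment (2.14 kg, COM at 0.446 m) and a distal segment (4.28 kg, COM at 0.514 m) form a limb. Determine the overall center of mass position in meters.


COM = (m1*x1 + m2*x2) / (m1 + m2)
COM = (2.14*0.446 + 4.28*0.514) / (2.14 + 4.28)
Numerator = 3.1544
Denominator = 6.4200
COM = 0.4913


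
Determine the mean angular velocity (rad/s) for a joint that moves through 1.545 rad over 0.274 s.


omega = delta_theta / delta_t
omega = 1.545 / 0.274
omega = 5.6387


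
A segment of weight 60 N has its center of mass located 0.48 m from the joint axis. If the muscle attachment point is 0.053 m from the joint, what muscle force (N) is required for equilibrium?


F_muscle = W * d_load / d_muscle
F_muscle = 60 * 0.48 / 0.053
Numerator = 28.8000
F_muscle = 543.3962


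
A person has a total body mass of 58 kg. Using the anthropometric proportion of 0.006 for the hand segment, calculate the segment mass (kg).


m_segment = body_mass * fraction
m_segment = 58 * 0.006
m_segment = 0.3480


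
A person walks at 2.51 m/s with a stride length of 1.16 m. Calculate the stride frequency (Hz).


f = v / stride_length
f = 2.51 / 1.16
f = 2.1638


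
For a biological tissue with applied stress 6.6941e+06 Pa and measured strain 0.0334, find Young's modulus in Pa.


E = stress / strain
E = 6.6941e+06 / 0.0334
E = 2.0042e+08


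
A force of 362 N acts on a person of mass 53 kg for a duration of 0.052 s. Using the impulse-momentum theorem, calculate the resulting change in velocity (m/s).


J = F * dt = 362 * 0.052 = 18.8240 N*s
delta_v = J / m
delta_v = 18.8240 / 53
delta_v = 0.3552


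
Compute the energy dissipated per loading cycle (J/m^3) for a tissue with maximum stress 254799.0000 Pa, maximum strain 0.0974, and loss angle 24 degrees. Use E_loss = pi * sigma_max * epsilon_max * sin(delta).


E_loss = pi * sigma_max * epsilon_max * sin(delta)
delta = 24 deg = 0.4189 rad
sin(delta) = 0.4067
E_loss = pi * 254799.0000 * 0.0974 * 0.4067
E_loss = 31711.7237


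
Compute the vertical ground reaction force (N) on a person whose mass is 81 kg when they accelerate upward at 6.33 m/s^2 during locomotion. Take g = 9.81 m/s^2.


GRF = m * (g + a)
GRF = 81 * (9.81 + 6.33)
GRF = 81 * 16.1400
GRF = 1307.3400


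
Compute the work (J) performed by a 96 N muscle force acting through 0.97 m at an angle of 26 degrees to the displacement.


W = F * d * cos(theta)
theta = 26 deg = 0.4538 rad
cos(theta) = 0.8988
W = 96 * 0.97 * 0.8988
W = 83.6957


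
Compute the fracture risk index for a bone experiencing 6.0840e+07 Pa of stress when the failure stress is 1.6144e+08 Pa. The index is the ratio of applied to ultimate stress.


FRI = applied / ultimate
FRI = 6.0840e+07 / 1.6144e+08
FRI = 0.3769


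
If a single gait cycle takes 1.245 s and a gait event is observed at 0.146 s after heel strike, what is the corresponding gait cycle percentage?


pct = (event_time / cycle_time) * 100
pct = (0.146 / 1.245) * 100
ratio = 0.1173
pct = 11.7269


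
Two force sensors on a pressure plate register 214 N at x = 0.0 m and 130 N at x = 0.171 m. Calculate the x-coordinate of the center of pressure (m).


COP_x = (F1*x1 + F2*x2) / (F1 + F2)
COP_x = (214*0.0 + 130*0.171) / (214 + 130)
Numerator = 22.2300
Denominator = 344
COP_x = 0.0646


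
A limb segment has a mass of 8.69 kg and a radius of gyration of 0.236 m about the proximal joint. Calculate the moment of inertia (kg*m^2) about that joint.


I = m * k^2
I = 8.69 * 0.236^2
k^2 = 0.0557
I = 0.4840


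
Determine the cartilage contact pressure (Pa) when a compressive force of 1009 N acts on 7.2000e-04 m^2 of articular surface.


P = F / A
P = 1009 / 7.2000e-04
P = 1.4014e+06


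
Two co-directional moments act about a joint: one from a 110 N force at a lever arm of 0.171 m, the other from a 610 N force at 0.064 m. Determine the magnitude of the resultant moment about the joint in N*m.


M = F1 * d1 + F2 * d2
M = 110 * 0.171 + 610 * 0.064
M = 18.8100 + 39.0400
M = 57.8500


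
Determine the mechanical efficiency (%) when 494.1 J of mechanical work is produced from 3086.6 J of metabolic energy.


eta = (W_mech / E_meta) * 100
eta = (494.1 / 3086.6) * 100
ratio = 0.1601
eta = 16.0079


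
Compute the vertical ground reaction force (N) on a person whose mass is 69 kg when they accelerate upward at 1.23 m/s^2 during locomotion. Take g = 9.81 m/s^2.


GRF = m * (g + a)
GRF = 69 * (9.81 + 1.23)
GRF = 69 * 11.0400
GRF = 761.7600


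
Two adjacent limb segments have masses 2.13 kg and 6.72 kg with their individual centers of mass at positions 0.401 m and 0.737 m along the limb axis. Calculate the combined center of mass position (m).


COM = (m1*x1 + m2*x2) / (m1 + m2)
COM = (2.13*0.401 + 6.72*0.737) / (2.13 + 6.72)
Numerator = 5.8068
Denominator = 8.8500
COM = 0.6561


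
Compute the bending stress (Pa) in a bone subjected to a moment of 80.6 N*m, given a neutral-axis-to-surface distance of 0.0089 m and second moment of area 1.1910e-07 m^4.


sigma = M * c / I
sigma = 80.6 * 0.0089 / 1.1910e-07
M * c = 0.7173
sigma = 6.0230e+06


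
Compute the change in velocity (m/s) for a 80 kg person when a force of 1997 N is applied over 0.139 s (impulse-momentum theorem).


J = F * dt = 1997 * 0.139 = 277.5830 N*s
delta_v = J / m
delta_v = 277.5830 / 80
delta_v = 3.4698


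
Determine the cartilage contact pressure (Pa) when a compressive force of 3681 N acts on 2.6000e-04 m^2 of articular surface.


P = F / A
P = 3681 / 2.6000e-04
P = 1.4158e+07


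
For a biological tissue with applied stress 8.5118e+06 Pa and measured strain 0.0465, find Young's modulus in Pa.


E = stress / strain
E = 8.5118e+06 / 0.0465
E = 1.8305e+08


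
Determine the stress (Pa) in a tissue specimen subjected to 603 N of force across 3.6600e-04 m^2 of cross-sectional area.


stress = F / A
stress = 603 / 3.6600e-04
stress = 1.6475e+06


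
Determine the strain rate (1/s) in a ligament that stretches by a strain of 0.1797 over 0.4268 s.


strain_rate = delta_strain / delta_t
strain_rate = 0.1797 / 0.4268
strain_rate = 0.4210


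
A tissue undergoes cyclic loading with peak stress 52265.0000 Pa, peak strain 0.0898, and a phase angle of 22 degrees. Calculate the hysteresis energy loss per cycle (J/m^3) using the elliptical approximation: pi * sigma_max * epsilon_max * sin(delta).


E_loss = pi * sigma_max * epsilon_max * sin(delta)
delta = 22 deg = 0.3840 rad
sin(delta) = 0.3746
E_loss = pi * 52265.0000 * 0.0898 * 0.3746
E_loss = 5523.4774


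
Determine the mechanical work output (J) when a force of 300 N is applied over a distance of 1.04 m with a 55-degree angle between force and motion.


W = F * d * cos(theta)
theta = 55 deg = 0.9599 rad
cos(theta) = 0.5736
W = 300 * 1.04 * 0.5736
W = 178.9558


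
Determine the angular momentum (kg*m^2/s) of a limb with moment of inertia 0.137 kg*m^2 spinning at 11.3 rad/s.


L = I * omega
L = 0.137 * 11.3
L = 1.5481


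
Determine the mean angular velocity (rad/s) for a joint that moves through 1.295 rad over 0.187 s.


omega = delta_theta / delta_t
omega = 1.295 / 0.187
omega = 6.9251


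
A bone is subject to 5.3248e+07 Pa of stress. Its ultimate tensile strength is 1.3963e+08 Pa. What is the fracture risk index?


FRI = applied / ultimate
FRI = 5.3248e+07 / 1.3963e+08
FRI = 0.3814


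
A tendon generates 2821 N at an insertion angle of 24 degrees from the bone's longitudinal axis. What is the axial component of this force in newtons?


F_eff = F_tendon * cos(theta)
theta = 24 deg = 0.4189 rad
cos(theta) = 0.9135
F_eff = 2821 * 0.9135
F_eff = 2577.1117


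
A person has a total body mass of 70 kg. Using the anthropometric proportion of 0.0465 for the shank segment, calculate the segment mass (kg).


m_segment = body_mass * fraction
m_segment = 70 * 0.0465
m_segment = 3.2550


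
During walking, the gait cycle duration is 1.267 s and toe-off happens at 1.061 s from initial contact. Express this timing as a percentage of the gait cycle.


pct = (event_time / cycle_time) * 100
pct = (1.061 / 1.267) * 100
ratio = 0.8374
pct = 83.7411


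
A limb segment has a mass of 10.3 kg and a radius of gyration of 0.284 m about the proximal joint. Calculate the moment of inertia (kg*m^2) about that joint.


I = m * k^2
I = 10.3 * 0.284^2
k^2 = 0.0807
I = 0.8308
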